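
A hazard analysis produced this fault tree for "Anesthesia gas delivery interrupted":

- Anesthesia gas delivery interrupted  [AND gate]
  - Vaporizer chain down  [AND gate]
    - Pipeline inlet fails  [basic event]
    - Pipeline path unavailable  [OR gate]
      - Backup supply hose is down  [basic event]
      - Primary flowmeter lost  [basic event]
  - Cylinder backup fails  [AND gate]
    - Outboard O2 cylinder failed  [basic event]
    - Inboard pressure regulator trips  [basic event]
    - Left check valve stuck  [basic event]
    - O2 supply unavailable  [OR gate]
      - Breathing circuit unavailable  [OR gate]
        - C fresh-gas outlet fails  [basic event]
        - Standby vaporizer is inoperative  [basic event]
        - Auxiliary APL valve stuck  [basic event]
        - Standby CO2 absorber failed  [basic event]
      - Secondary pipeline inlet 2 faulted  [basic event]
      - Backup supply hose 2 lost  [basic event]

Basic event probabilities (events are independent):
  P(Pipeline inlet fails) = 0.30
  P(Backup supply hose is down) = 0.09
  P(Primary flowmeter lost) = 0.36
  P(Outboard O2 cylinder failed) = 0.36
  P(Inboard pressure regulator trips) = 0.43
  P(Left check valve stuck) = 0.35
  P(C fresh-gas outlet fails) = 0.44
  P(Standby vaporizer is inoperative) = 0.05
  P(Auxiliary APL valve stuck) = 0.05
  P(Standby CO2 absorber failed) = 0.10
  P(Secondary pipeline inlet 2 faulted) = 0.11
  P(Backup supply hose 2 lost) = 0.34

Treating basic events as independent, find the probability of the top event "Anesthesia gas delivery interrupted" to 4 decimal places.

0.0050

P(Pipeline path unavailable) [OR] = 1 − (1−0.09) × (1−0.36) = 0.417600
P(Vaporizer chain down) [AND] = 0.30 × 0.417600 = 0.125280
P(Breathing circuit unavailable) [OR] = 1 − (1−0.44) × (1−0.05) × (1−0.05) × (1−0.10) = 0.545140
P(O2 supply unavailable) [OR] = 1 − (1−0.545140) × (1−0.11) × (1−0.34) = 0.732815
P(Cylinder backup fails) [AND] = 0.36 × 0.43 × 0.35 × 0.732815 = 0.039704
P(Anesthesia gas delivery interrupted) [AND] = 0.125280 × 0.039704 = 0.004974
Rounded to 4 decimal places: P(Anesthesia gas delivery interrupted) ≈ 0.0050.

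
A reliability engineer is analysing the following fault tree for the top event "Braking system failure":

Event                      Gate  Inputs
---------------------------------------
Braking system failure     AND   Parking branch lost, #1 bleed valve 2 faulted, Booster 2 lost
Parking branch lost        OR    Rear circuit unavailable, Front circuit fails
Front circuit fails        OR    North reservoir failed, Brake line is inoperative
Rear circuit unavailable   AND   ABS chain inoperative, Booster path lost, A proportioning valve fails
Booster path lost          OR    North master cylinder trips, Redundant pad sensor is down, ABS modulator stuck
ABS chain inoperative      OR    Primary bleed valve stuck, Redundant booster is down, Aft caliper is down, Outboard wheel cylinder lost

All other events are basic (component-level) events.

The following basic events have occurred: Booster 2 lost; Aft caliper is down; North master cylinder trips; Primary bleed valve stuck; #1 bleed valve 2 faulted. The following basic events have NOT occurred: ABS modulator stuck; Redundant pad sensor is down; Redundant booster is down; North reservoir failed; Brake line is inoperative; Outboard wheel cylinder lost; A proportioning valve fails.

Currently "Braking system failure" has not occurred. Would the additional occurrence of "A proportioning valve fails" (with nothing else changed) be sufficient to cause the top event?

Counterfactual: set "A proportioning valve fails" to occurred.
ABS chain inoperative [OR]: Primary bleed valve stuck=occurs, Redundant booster is down=not, Aft caliper is down=occurs, Outboard wheel cylinder lost=not → at least one input occurs → occurs.
Booster path lost [OR]: North master cylinder trips=occurs, Redundant pad sensor is down=not, ABS modulator stuck=not → at least one input occurs → occurs.
Rear circuit unavailable [AND]: ABS chain inoperative=occurs, Booster path lost=occurs, A proportioning valve fails=occurs → all inputs occur → occurs.
Front circuit fails [OR]: North reservoir failed=not, Brake line is inoperative=not → no input occurs → does not occur.
Parking branch lost [OR]: Rear circuit unavailable=occurs, Front circuit fails=not → at least one input occurs → occurs.
Braking system failure [AND]: Parking branch lost=occurs, #1 bleed valve 2 faulted=occurs, Booster 2 lost=occurs → all inputs occur → occurs.

Yes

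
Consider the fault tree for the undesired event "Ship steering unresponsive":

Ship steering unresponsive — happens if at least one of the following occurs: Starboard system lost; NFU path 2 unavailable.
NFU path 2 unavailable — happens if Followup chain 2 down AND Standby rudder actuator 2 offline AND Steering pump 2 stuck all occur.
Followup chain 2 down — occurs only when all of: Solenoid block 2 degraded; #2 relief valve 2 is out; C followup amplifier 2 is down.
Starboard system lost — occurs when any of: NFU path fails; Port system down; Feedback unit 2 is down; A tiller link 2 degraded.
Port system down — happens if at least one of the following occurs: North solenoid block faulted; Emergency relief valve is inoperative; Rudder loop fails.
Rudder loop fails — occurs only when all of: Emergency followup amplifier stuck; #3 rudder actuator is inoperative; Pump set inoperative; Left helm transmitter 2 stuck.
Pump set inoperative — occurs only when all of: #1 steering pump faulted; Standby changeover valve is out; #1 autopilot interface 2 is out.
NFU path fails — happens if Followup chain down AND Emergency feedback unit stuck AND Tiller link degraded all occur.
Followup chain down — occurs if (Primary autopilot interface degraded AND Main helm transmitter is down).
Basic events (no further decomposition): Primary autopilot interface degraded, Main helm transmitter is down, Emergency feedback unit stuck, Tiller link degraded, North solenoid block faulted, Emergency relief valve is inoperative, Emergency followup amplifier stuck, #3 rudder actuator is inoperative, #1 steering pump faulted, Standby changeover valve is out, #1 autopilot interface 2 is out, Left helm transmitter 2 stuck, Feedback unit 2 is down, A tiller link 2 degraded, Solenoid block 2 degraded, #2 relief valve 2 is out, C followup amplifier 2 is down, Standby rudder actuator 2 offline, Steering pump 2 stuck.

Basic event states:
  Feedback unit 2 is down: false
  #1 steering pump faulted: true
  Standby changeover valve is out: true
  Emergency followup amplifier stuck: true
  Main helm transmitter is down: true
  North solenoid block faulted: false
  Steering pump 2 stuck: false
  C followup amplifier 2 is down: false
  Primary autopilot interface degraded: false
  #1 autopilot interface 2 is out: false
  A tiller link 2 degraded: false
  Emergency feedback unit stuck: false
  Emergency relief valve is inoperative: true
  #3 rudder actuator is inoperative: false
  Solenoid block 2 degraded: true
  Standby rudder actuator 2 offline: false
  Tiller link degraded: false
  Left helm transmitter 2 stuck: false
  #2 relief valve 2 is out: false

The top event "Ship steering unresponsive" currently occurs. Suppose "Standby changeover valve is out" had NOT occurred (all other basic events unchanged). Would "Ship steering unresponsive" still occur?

Yes

Counterfactual: set "Standby changeover valve is out" to not occurred.
Followup chain down [AND]: Primary autopilot interface degraded=not, Main helm transmitter is down=occurs → not all inputs occur → does not occur.
NFU path fails [AND]: Followup chain down=not, Emergency feedback unit stuck=not, Tiller link degraded=not → not all inputs occur → does not occur.
Pump set inoperative [AND]: #1 steering pump faulted=occurs, Standby changeover valve is out=not, #1 autopilot interface 2 is out=not → not all inputs occur → does not occur.
Rudder loop fails [AND]: Emergency followup amplifier stuck=occurs, #3 rudder actuator is inoperative=not, Pump set inoperative=not, Left helm transmitter 2 stuck=not → not all inputs occur → does not occur.
Port system down [OR]: North solenoid block faulted=not, Emergency relief valve is inoperative=occurs, Rudder loop fails=not → at least one input occurs → occurs.
Starboard system lost [OR]: NFU path fails=not, Port system down=occurs, Feedback unit 2 is down=not, A tiller link 2 degraded=not → at least one input occurs → occurs.
Followup chain 2 down [AND]: Solenoid block 2 degraded=occurs, #2 relief valve 2 is out=not, C followup amplifier 2 is down=not → not all inputs occur → does not occur.
NFU path 2 unavailable [AND]: Followup chain 2 down=not, Standby rudder actuator 2 offline=not, Steering pump 2 stuck=not → not all inputs occur → does not occur.
Ship steering unresponsive [OR]: Starboard system lost=occurs, NFU path 2 unavailable=not → at least one input occurs → occurs.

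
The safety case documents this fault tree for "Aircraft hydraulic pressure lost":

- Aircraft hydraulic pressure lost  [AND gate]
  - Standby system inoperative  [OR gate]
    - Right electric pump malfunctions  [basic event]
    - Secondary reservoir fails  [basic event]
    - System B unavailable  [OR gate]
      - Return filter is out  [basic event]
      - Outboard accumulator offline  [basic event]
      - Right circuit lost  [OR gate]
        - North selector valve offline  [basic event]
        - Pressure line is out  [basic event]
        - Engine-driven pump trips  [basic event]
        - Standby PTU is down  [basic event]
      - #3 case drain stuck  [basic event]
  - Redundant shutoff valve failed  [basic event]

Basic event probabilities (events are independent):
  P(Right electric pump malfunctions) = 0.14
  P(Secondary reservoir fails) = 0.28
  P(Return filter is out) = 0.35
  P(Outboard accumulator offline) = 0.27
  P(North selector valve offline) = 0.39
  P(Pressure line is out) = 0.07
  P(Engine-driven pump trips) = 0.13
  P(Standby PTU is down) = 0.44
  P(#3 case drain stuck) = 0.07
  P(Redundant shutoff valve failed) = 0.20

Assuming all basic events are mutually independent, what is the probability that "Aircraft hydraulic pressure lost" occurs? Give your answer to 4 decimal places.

0.1849

P(Right circuit lost) [OR] = 1 − (1−0.39) × (1−0.07) × (1−0.13) × (1−0.44) = 0.723611
P(System B unavailable) [OR] = 1 − (1−0.35) × (1−0.27) × (1−0.723611) × (1−0.07) = 0.878034
P(Standby system inoperative) [OR] = 1 − (1−0.14) × (1−0.28) × (1−0.878034) = 0.924479
P(Aircraft hydraulic pressure lost) [AND] = 0.924479 × 0.20 = 0.184896
Rounded to 4 decimal places: P(Aircraft hydraulic pressure lost) ≈ 0.1849.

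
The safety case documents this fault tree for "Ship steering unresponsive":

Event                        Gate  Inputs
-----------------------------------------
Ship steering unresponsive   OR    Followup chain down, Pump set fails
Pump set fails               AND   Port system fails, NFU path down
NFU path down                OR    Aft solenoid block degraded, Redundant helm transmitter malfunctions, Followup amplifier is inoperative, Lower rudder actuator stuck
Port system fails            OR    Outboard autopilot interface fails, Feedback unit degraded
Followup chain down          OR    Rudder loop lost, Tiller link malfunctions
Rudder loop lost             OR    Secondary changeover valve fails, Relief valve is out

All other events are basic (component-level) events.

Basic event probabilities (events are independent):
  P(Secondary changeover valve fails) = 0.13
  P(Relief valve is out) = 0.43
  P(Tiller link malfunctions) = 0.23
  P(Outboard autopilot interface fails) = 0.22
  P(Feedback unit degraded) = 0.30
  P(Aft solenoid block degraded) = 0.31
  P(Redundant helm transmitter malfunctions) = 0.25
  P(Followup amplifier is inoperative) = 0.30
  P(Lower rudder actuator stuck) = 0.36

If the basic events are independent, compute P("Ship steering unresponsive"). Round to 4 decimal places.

P(Rudder loop lost) [OR] = 1 − (1−0.13) × (1−0.43) = 0.504100
P(Followup chain down) [OR] = 1 − (1−0.504100) × (1−0.23) = 0.618157
P(Port system fails) [OR] = 1 − (1−0.22) × (1−0.30) = 0.454000
P(NFU path down) [OR] = 1 − (1−0.31) × (1−0.25) × (1−0.30) × (1−0.36) = 0.768160
P(Pump set fails) [AND] = 0.454000 × 0.768160 = 0.348745
P(Ship steering unresponsive) [OR] = 1 − (1−0.618157) × (1−0.348745) = 0.751323
Rounded to 4 decimal places: P(Ship steering unresponsive) ≈ 0.7513.

0.7513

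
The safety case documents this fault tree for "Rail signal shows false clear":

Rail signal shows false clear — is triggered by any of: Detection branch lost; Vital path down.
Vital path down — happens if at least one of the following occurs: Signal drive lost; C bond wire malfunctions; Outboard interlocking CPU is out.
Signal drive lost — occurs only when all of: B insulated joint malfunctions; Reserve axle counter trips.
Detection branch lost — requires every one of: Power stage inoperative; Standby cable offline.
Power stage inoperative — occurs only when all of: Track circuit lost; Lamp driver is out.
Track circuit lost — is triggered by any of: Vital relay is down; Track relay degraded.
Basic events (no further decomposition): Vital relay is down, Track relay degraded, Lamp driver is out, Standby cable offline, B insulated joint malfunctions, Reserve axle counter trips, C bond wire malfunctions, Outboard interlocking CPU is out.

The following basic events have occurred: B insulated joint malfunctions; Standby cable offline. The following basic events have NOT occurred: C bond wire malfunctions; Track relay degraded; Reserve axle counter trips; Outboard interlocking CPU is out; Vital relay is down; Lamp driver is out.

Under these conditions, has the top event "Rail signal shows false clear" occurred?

No

Track circuit lost [OR]: Vital relay is down=not, Track relay degraded=not → no input occurs → does not occur.
Power stage inoperative [AND]: Track circuit lost=not, Lamp driver is out=not → not all inputs occur → does not occur.
Detection branch lost [AND]: Power stage inoperative=not, Standby cable offline=occurs → not all inputs occur → does not occur.
Signal drive lost [AND]: B insulated joint malfunctions=occurs, Reserve axle counter trips=not → not all inputs occur → does not occur.
Vital path down [OR]: Signal drive lost=not, C bond wire malfunctions=not, Outboard interlocking CPU is out=not → no input occurs → does not occur.
Rail signal shows false clear [OR]: Detection branch lost=not, Vital path down=not → no input occurs → does not occur.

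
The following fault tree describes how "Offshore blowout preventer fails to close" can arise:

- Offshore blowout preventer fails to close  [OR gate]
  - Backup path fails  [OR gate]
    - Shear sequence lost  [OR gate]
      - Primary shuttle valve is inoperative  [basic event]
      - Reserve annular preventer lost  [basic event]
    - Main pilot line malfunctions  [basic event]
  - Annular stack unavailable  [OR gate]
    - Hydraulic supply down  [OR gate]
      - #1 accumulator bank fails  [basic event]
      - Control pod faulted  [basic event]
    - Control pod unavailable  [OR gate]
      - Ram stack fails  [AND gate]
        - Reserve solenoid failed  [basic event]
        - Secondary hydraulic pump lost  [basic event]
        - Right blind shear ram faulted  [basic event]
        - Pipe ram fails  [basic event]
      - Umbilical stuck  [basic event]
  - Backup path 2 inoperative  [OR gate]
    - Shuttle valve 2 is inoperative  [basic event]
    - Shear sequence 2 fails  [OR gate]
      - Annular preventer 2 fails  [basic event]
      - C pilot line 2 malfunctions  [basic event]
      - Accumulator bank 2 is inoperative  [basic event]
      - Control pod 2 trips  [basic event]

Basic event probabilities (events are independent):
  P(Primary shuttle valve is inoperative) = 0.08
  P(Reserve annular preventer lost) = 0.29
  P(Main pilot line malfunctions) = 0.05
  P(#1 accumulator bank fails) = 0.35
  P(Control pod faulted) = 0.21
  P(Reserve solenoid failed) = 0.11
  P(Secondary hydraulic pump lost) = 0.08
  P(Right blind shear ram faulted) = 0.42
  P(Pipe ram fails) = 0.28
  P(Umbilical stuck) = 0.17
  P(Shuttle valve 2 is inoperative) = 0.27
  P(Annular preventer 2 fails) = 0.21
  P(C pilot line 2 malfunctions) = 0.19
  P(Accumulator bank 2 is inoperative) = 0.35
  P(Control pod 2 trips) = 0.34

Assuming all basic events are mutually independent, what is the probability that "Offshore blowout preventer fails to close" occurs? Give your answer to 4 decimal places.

0.9471

P(Shear sequence lost) [OR] = 1 − (1−0.08) × (1−0.29) = 0.346800
P(Backup path fails) [OR] = 1 − (1−0.346800) × (1−0.05) = 0.379460
P(Hydraulic supply down) [OR] = 1 − (1−0.35) × (1−0.21) = 0.486500
P(Ram stack fails) [AND] = 0.11 × 0.08 × 0.42 × 0.28 = 0.001035
P(Control pod unavailable) [OR] = 1 − (1−0.001035) × (1−0.17) = 0.170859
P(Annular stack unavailable) [OR] = 1 − (1−0.486500) × (1−0.170859) = 0.574236
P(Shear sequence 2 fails) [OR] = 1 − (1−0.21) × (1−0.19) × (1−0.35) × (1−0.34) = 0.725483
P(Backup path 2 inoperative) [OR] = 1 − (1−0.27) × (1−0.725483) = 0.799603
P(Offshore blowout preventer fails to close) [OR] = 1 − (1−0.379460) × (1−0.574236) × (1−0.799603) = 0.947054
Rounded to 4 decimal places: P(Offshore blowout preventer fails to close) ≈ 0.9471.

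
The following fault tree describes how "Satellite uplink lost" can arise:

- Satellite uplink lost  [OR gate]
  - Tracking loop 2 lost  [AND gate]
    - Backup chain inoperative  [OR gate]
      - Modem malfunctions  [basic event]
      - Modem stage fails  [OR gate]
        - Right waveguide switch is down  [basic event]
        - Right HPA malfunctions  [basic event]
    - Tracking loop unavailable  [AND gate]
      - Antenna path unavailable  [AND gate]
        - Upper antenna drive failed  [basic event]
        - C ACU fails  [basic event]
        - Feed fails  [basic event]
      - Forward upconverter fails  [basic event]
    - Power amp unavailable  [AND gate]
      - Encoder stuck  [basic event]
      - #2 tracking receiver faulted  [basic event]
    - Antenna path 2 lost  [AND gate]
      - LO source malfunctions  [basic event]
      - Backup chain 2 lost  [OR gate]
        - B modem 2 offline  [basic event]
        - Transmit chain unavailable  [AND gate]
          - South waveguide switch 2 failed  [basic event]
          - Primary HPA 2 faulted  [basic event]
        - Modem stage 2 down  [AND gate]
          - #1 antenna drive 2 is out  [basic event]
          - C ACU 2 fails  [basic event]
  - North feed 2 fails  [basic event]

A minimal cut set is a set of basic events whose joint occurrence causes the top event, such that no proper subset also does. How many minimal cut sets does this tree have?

10

Modem stage fails [OR]: union of children's cut sets → 2 cut set(s).
Backup chain inoperative [OR]: union of children's cut sets → 3 cut set(s).
Antenna path unavailable [AND]: one cut set from each child combined → 1 × 1 × 1 = 1 cut set(s).
Tracking loop unavailable [AND]: one cut set from each child combined → 1 × 1 = 1 cut set(s).
Power amp unavailable [AND]: one cut set from each child combined → 1 × 1 = 1 cut set(s).
Transmit chain unavailable [AND]: one cut set from each child combined → 1 × 1 = 1 cut set(s).
Modem stage 2 down [AND]: one cut set from each child combined → 1 × 1 = 1 cut set(s).
Backup chain 2 lost [OR]: union of children's cut sets → 3 cut set(s).
Antenna path 2 lost [AND]: one cut set from each child combined → 1 × 3 = 3 cut set(s).
Tracking loop 2 lost [AND]: one cut set from each child combined → 3 × 1 × 1 × 3 = 9 cut set(s).
Satellite uplink lost [OR]: union of children's cut sets → 10 cut set(s).
Minimal cut sets: {#2 tracking receiver faulted, B modem 2 offline, C ACU fails, Encoder stuck, Feed fails, Forward upconverter fails, LO source malfunctions, Modem malfunctions, Upper antenna drive failed}; {#2 tracking receiver faulted, C ACU fails, Encoder stuck, Feed fails, Forward upconverter fails, LO source malfunctions, Modem malfunctions, Primary HPA 2 faulted, South waveguide switch 2 failed, Upper antenna drive failed}; {#1 antenna drive 2 is out, #2 tracking receiver faulted, C ACU 2 fails, C ACU fails, Encoder stuck, Feed fails, Forward upconverter fails, LO source malfunctions, Modem malfunctions, Upper antenna drive failed}; {#2 tracking receiver faulted, B modem 2 offline, C ACU fails, Encoder stuck, Feed fails, Forward upconverter fails, LO source malfunctions, Right waveguide switch is down, Upper antenna drive failed}; {#2 tracking receiver faulted, C ACU fails, Encoder stuck, Feed fails, Forward upconverter fails, LO source malfunctions, Primary HPA 2 faulted, Right waveguide switch is down, South waveguide switch 2 failed, Upper antenna drive failed}; {#1 antenna drive 2 is out, #2 tracking receiver faulted, C ACU 2 fails, C ACU fails, Encoder stuck, Feed fails, Forward upconverter fails, LO source malfunctions, Right waveguide switch is down, Upper antenna drive failed}; {#2 tracking receiver faulted, B modem 2 offline, C ACU fails, Encoder stuck, Feed fails, Forward upconverter fails, LO source malfunctions, Right HPA malfunctions, Upper antenna drive failed}; {#2 tracking receiver faulted, C ACU fails, Encoder stuck, Feed fails, Forward upconverter fails, LO source malfunctions, Primary HPA 2 faulted, Right HPA malfunctions, South waveguide switch 2 failed, Upper antenna drive failed}; {#1 antenna drive 2 is out, #2 tracking receiver faulted, C ACU 2 fails, C ACU fails, Encoder stuck, Feed fails, Forward upconverter fails, LO source malfunctions, Right HPA malfunctions, Upper antenna drive failed}; {North feed 2 fails}.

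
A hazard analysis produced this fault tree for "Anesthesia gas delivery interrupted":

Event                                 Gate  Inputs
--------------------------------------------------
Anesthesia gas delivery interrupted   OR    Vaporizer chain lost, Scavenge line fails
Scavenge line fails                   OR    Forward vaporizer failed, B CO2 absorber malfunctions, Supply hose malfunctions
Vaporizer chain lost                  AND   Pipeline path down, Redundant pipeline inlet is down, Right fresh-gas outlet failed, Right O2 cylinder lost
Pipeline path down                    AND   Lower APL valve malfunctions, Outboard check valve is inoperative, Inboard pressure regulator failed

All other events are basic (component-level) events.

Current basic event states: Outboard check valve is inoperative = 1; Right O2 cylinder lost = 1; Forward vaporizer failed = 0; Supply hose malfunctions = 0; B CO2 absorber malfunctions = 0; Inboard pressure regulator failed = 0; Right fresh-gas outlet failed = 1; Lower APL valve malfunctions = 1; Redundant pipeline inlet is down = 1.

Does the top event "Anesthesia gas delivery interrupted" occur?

No

Pipeline path down [AND]: Lower APL valve malfunctions=occurs, Outboard check valve is inoperative=occurs, Inboard pressure regulator failed=not → not all inputs occur → does not occur.
Vaporizer chain lost [AND]: Pipeline path down=not, Redundant pipeline inlet is down=occurs, Right fresh-gas outlet failed=occurs, Right O2 cylinder lost=occurs → not all inputs occur → does not occur.
Scavenge line fails [OR]: Forward vaporizer failed=not, B CO2 absorber malfunctions=not, Supply hose malfunctions=not → no input occurs → does not occur.
Anesthesia gas delivery interrupted [OR]: Vaporizer chain lost=not, Scavenge line fails=not → no input occurs → does not occur.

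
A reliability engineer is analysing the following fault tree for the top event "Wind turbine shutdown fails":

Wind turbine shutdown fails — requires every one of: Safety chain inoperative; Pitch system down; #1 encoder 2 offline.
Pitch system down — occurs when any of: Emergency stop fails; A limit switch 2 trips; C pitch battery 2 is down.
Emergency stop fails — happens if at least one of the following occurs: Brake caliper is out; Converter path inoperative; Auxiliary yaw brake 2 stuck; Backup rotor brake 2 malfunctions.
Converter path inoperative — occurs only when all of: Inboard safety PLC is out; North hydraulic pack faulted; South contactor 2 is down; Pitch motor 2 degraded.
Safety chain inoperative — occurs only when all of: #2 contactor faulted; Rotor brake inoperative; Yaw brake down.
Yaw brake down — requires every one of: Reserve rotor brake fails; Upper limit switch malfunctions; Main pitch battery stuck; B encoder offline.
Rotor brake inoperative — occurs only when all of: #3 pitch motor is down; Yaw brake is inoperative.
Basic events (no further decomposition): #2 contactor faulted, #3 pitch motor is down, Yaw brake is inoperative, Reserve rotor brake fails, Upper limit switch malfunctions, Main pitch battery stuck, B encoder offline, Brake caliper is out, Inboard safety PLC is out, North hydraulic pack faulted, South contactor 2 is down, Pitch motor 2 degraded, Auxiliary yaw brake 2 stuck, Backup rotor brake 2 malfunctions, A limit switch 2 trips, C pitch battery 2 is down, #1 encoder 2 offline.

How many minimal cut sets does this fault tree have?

6

Rotor brake inoperative [AND]: one cut set from each child combined → 1 × 1 = 1 cut set(s).
Yaw brake down [AND]: one cut set from each child combined → 1 × 1 × 1 × 1 = 1 cut set(s).
Safety chain inoperative [AND]: one cut set from each child combined → 1 × 1 × 1 = 1 cut set(s).
Converter path inoperative [AND]: one cut set from each child combined → 1 × 1 × 1 × 1 = 1 cut set(s).
Emergency stop fails [OR]: union of children's cut sets → 4 cut set(s).
Pitch system down [OR]: union of children's cut sets → 6 cut set(s).
Wind turbine shutdown fails [AND]: one cut set from each child combined → 1 × 6 × 1 = 6 cut set(s).
Minimal cut sets: {#1 encoder 2 offline, #2 contactor faulted, #3 pitch motor is down, B encoder offline, Brake caliper is out, Main pitch battery stuck, Reserve rotor brake fails, Upper limit switch malfunctions, Yaw brake is inoperative}; {#1 encoder 2 offline, #2 contactor faulted, #3 pitch motor is down, B encoder offline, Inboard safety PLC is out, Main pitch battery stuck, North hydraulic pack faulted, Pitch motor 2 degraded, Reserve rotor brake fails, South contactor 2 is down, Upper limit switch malfunctions, Yaw brake is inoperative}; {#1 encoder 2 offline, #2 contactor faulted, #3 pitch motor is down, Auxiliary yaw brake 2 stuck, B encoder offline, Main pitch battery stuck, Reserve rotor brake fails, Upper limit switch malfunctions, Yaw brake is inoperative}; {#1 encoder 2 offline, #2 contactor faulted, #3 pitch motor is down, B encoder offline, Backup rotor brake 2 malfunctions, Main pitch battery stuck, Reserve rotor brake fails, Upper limit switch malfunctions, Yaw brake is inoperative}; {#1 encoder 2 offline, #2 contactor faulted, #3 pitch motor is down, A limit switch 2 trips, B encoder offline, Main pitch battery stuck, Reserve rotor brake fails, Upper limit switch malfunctions, Yaw brake is inoperative}; {#1 encoder 2 offline, #2 contactor faulted, #3 pitch motor is down, B encoder offline, C pitch battery 2 is down, Main pitch battery stuck, Reserve rotor brake fails, Upper limit switch malfunctions, Yaw brake is inoperative}.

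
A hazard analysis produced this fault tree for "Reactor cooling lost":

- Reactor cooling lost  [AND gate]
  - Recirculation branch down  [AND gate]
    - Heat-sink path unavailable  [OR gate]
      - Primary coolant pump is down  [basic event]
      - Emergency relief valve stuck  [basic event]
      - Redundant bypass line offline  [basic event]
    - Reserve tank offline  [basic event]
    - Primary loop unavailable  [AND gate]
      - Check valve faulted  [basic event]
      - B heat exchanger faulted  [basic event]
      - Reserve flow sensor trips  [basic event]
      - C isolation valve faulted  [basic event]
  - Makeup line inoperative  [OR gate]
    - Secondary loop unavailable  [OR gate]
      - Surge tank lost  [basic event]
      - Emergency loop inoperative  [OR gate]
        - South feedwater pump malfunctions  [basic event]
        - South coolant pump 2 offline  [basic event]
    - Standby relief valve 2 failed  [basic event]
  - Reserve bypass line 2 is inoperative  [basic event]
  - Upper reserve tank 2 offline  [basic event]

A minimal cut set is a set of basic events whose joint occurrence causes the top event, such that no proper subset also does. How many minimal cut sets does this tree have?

Heat-sink path unavailable [OR]: union of children's cut sets → 3 cut set(s).
Primary loop unavailable [AND]: one cut set from each child combined → 1 × 1 × 1 × 1 = 1 cut set(s).
Recirculation branch down [AND]: one cut set from each child combined → 3 × 1 × 1 = 3 cut set(s).
Emergency loop inoperative [OR]: union of children's cut sets → 2 cut set(s).
Secondary loop unavailable [OR]: union of children's cut sets → 3 cut set(s).
Makeup line inoperative [OR]: union of children's cut sets → 4 cut set(s).
Reactor cooling lost [AND]: one cut set from each child combined → 3 × 4 × 1 × 1 = 12 cut set(s).

12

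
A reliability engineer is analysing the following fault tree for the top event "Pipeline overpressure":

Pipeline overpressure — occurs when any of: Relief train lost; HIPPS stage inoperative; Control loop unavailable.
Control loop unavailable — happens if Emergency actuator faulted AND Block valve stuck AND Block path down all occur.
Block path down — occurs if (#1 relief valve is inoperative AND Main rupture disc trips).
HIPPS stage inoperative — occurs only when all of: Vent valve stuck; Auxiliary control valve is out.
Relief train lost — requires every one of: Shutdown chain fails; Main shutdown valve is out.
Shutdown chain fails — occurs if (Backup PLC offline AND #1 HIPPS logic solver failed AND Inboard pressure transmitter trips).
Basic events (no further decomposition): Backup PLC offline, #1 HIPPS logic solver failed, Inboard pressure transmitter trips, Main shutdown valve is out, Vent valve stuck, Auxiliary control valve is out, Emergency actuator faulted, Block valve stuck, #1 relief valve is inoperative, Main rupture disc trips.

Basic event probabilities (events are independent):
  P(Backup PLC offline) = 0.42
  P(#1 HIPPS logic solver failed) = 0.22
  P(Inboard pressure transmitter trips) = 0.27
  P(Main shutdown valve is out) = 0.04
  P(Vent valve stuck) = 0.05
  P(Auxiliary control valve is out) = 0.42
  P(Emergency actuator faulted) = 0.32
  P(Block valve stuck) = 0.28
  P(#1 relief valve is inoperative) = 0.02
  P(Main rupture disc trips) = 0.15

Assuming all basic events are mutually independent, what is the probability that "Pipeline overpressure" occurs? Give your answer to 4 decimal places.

P(Shutdown chain fails) [AND] = 0.42 × 0.22 × 0.27 = 0.024948
P(Relief train lost) [AND] = 0.024948 × 0.04 = 0.000998
P(HIPPS stage inoperative) [AND] = 0.05 × 0.42 = 0.021000
P(Block path down) [AND] = 0.02 × 0.15 = 0.003000
P(Control loop unavailable) [AND] = 0.32 × 0.28 × 0.003000 = 0.000269
P(Pipeline overpressure) [OR] = 1 − (1−0.000998) × (1−0.021000) × (1−0.000269) = 0.022240
Rounded to 4 decimal places: P(Pipeline overpressure) ≈ 0.0222.

0.0222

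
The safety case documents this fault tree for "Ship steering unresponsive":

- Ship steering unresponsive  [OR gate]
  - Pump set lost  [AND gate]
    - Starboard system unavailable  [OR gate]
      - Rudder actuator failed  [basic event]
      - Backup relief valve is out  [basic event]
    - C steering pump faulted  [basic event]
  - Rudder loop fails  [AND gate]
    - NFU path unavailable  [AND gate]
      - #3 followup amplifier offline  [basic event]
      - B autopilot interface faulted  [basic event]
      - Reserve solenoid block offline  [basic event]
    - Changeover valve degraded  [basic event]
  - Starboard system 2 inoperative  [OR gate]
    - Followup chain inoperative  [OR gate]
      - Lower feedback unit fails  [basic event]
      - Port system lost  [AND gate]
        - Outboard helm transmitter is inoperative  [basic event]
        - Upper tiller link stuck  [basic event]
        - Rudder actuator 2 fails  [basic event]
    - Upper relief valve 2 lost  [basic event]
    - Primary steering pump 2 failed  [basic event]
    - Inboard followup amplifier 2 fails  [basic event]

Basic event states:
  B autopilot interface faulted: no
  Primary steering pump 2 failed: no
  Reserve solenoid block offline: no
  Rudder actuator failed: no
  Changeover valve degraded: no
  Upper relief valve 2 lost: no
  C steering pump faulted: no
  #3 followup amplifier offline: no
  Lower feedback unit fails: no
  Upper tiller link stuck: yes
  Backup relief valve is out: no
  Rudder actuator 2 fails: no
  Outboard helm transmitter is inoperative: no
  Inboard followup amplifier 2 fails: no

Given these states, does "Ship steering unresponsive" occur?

No

Starboard system unavailable [OR]: Rudder actuator failed=not, Backup relief valve is out=not → no input occurs → does not occur.
Pump set lost [AND]: Starboard system unavailable=not, C steering pump faulted=not → not all inputs occur → does not occur.
NFU path unavailable [AND]: #3 followup amplifier offline=not, B autopilot interface faulted=not, Reserve solenoid block offline=not → not all inputs occur → does not occur.
Rudder loop fails [AND]: NFU path unavailable=not, Changeover valve degraded=not → not all inputs occur → does not occur.
Port system lost [AND]: Outboard helm transmitter is inoperative=not, Upper tiller link stuck=occurs, Rudder actuator 2 fails=not → not all inputs occur → does not occur.
Followup chain inoperative [OR]: Lower feedback unit fails=not, Port system lost=not → no input occurs → does not occur.
Starboard system 2 inoperative [OR]: Followup chain inoperative=not, Upper relief valve 2 lost=not, Primary steering pump 2 failed=not, Inboard followup amplifier 2 fails=not → no input occurs → does not occur.
Ship steering unresponsive [OR]: Pump set lost=not, Rudder loop fails=not, Starboard system 2 inoperative=not → no input occurs → does not occur.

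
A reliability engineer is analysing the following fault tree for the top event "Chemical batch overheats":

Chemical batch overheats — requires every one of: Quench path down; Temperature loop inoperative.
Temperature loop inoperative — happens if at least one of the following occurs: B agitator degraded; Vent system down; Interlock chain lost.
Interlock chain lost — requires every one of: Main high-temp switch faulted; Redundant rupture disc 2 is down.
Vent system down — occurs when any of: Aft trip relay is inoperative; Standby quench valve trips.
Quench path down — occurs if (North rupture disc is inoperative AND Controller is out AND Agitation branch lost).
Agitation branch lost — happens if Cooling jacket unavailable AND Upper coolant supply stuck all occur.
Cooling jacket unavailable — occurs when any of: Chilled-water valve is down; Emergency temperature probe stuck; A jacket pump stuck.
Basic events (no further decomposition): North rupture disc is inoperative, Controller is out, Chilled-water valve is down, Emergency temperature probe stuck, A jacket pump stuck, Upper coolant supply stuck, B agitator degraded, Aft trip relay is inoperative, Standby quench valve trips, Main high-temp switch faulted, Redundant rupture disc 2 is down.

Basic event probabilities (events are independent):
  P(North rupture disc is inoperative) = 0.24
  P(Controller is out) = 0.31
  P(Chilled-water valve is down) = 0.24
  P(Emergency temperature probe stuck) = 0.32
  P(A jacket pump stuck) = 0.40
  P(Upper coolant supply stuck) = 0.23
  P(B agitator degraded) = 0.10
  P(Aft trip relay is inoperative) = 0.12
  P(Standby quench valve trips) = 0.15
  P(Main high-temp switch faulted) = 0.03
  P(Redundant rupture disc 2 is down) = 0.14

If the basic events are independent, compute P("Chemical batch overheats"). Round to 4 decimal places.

0.0039

P(Cooling jacket unavailable) [OR] = 1 − (1−0.24) × (1−0.32) × (1−0.40) = 0.689920
P(Agitation branch lost) [AND] = 0.689920 × 0.23 = 0.158682
P(Quench path down) [AND] = 0.24 × 0.31 × 0.158682 = 0.011806
P(Vent system down) [OR] = 1 − (1−0.12) × (1−0.15) = 0.252000
P(Interlock chain lost) [AND] = 0.03 × 0.14 = 0.004200
P(Temperature loop inoperative) [OR] = 1 − (1−0.10) × (1−0.252000) × (1−0.004200) = 0.329627
P(Chemical batch overheats) [AND] = 0.011806 × 0.329627 = 0.003892
Rounded to 4 decimal places: P(Chemical batch overheats) ≈ 0.0039.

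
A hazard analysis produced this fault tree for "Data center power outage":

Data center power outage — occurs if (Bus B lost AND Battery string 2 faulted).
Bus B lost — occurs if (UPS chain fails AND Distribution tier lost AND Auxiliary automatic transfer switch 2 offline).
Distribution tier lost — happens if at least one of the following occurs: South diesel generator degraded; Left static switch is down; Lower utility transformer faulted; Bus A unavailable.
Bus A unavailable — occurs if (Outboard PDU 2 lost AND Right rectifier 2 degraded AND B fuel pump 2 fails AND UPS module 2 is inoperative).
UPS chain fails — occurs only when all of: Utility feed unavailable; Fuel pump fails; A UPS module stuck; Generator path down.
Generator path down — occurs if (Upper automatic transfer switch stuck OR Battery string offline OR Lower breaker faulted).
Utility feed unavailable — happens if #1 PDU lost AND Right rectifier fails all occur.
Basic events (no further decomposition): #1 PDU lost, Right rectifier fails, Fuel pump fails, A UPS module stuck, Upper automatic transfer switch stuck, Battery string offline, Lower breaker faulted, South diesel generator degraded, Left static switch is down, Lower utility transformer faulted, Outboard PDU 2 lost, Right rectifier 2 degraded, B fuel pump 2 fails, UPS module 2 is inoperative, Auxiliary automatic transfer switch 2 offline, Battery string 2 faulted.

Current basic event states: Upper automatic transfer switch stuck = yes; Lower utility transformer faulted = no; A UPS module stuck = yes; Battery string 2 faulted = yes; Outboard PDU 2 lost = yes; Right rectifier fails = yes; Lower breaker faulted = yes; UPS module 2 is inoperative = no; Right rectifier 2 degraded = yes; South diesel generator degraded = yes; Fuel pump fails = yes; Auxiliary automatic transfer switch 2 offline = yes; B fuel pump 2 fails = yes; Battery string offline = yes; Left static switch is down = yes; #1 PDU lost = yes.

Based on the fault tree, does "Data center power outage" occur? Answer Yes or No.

Utility feed unavailable [AND]: #1 PDU lost=occurs, Right rectifier fails=occurs → all inputs occur → occurs.
Generator path down [OR]: Upper automatic transfer switch stuck=occurs, Battery string offline=occurs, Lower breaker faulted=occurs → at least one input occurs → occurs.
UPS chain fails [AND]: Utility feed unavailable=occurs, Fuel pump fails=occurs, A UPS module stuck=occurs, Generator path down=occurs → all inputs occur → occurs.
Bus A unavailable [AND]: Outboard PDU 2 lost=occurs, Right rectifier 2 degraded=occurs, B fuel pump 2 fails=occurs, UPS module 2 is inoperative=not → not all inputs occur → does not occur.
Distribution tier lost [OR]: South diesel generator degraded=occurs, Left static switch is down=occurs, Lower utility transformer faulted=not, Bus A unavailable=not → at least one input occurs → occurs.
Bus B lost [AND]: UPS chain fails=occurs, Distribution tier lost=occurs, Auxiliary automatic transfer switch 2 offline=occurs → all inputs occur → occurs.
Data center power outage [AND]: Bus B lost=occurs, Battery string 2 faulted=occurs → all inputs occur → occurs.

Yes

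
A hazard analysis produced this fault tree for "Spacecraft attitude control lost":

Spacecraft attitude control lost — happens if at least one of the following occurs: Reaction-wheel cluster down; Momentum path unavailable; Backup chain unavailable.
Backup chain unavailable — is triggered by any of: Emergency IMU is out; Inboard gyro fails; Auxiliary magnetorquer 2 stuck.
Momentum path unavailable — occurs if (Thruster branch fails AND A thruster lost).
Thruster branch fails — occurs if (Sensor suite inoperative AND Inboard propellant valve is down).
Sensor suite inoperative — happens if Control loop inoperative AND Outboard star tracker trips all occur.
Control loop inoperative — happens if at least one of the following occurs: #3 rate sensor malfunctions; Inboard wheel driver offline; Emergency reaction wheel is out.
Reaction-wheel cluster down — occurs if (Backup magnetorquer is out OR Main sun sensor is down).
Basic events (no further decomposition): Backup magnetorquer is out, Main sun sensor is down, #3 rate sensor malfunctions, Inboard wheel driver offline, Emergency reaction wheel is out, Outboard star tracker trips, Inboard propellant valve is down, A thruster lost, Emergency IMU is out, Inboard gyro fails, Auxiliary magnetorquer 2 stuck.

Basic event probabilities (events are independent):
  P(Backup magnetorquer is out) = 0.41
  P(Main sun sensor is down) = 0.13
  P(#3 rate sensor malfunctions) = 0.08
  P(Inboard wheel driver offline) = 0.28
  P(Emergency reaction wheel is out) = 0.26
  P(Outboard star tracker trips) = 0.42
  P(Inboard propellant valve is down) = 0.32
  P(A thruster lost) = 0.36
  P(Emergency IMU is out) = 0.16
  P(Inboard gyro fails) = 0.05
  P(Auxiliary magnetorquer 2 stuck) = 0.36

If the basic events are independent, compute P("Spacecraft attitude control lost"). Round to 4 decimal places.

P(Reaction-wheel cluster down) [OR] = 1 − (1−0.41) × (1−0.13) = 0.486700
P(Control loop inoperative) [OR] = 1 − (1−0.08) × (1−0.28) × (1−0.26) = 0.509824
P(Sensor suite inoperative) [AND] = 0.509824 × 0.42 = 0.214126
P(Thruster branch fails) [AND] = 0.214126 × 0.32 = 0.068520
P(Momentum path unavailable) [AND] = 0.068520 × 0.36 = 0.024667
P(Backup chain unavailable) [OR] = 1 − (1−0.16) × (1−0.05) × (1−0.36) = 0.489280
P(Spacecraft attitude control lost) [OR] = 1 − (1−0.486700) × (1−0.024667) × (1−0.489280) = 0.744314
Rounded to 4 decimal places: P(Spacecraft attitude control lost) ≈ 0.7443.

0.7443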